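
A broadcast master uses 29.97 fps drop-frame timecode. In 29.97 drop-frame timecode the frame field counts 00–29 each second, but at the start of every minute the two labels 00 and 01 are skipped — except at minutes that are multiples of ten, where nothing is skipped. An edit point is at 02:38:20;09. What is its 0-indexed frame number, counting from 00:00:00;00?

Complete 10-minute blocks: 15, each 17982 frames → 269730.
Remaining 8 whole minutes in the current block: 1800 + 7 × 1798 = 14386 frames.
Within the current minute: 20 × 30 + 9 − 2 = 607 (labels ;00/;01 skipped at this minute). Total = 269730 + 14386 + 607 = 284723.

284723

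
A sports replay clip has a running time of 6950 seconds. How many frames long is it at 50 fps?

347500 frames

Frames = 6950 × 50 = 347500.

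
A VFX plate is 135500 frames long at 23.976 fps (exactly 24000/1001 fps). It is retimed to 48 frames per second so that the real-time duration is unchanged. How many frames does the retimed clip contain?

271271 frames

Target frames = source frames × (target rate / source rate) = 135500 × (48)/(24000/1001) = 135500 × 1001/500 = 271271.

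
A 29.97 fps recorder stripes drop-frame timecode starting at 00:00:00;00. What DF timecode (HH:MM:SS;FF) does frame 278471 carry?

Each 10-minute DF block holds 10 × 60 × 30 − 9 × 2 = 17982 frames. 278471 ÷ 17982 → 15 full blocks, remainder 8741.
Within the partial block the first minute is 1800 frames and each further minute 1798, so 4 further minute boundaries passed. Total skipped labels = 18 × 15 + 2 × 4 = 278.
Non-drop label index = 278471 + 278 = 278749; at 30 labels/s that is 02:34:51:19, i.e. DF 02:34:51;19.

02:34:51;19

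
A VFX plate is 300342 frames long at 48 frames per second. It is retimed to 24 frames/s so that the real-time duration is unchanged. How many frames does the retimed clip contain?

Target frames = source frames × (target rate / source rate) = 300342 × (24)/(48) = 300342 × 1/2 = 150171.

150171 frames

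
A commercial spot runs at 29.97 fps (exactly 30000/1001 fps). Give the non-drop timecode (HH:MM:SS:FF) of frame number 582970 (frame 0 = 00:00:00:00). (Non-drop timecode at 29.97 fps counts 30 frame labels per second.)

582970 ÷ 30 = 19432 full seconds, remainder 10 frames.
19432 s = 5 h 23 min 52 s.
Timecode: 05:23:52:10.

05:23:52:10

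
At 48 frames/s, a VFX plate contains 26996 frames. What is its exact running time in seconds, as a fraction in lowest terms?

6749/12 seconds

Running time = 26996 ÷ (48) = 26996 × 1/48 = 6749/12 s.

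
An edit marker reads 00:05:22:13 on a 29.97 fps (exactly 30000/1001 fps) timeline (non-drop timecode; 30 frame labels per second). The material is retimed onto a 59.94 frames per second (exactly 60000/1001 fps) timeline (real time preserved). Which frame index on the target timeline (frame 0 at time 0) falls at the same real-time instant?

Source frame index: (0×3600 + 5×60 + 22) × 30 + 13 = 9673.
Real time: 9673 / (30000/1001) = 9682673/30000 s.
Target frame: (9682673/30000) × (60000/1001) = 19346.

frame 19346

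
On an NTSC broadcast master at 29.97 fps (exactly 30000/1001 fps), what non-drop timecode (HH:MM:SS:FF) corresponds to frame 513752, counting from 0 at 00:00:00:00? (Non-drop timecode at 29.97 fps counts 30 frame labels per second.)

513752 ÷ 30 = 17125 full seconds, remainder 2 frames.
17125 s = 4 h 45 min 25 s.
Timecode: 04:45:25:02.

04:45:25:02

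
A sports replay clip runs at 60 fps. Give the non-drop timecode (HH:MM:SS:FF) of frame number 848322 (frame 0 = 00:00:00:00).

848322 ÷ 60 = 14138 full seconds, remainder 42 frames.
14138 s = 3 h 55 min 38 s.
Timecode: 03:55:38:42.

03:55:38:42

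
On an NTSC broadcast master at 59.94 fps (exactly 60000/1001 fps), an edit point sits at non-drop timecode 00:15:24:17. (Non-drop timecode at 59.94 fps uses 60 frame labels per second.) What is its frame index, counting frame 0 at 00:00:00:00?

Total seconds to the label: (0 × 3600 + 15 × 60 + 24) = 924.
Frame index = 924 × 60 + 17 = 55457.

55457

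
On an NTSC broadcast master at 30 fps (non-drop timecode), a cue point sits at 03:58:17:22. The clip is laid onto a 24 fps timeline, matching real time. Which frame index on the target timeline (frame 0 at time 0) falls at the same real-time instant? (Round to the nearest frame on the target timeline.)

Source frame index: (3×3600 + 58×60 + 17) × 30 + 22 = 428932.
Real time: 428932 / (30) = 214466/15 s.
Target frame: (214466/15) × (24) = 1715728/5 ≈ 343145.600 → 343146.

frame 343146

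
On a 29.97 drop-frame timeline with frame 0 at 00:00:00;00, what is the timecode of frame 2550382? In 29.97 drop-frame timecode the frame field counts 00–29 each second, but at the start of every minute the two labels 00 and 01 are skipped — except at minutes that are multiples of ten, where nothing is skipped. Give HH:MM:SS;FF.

23:38:17;26

Ten DF minutes hold 17982 frames, so frame 2550382 lies in block 141 (frames 2535462–2553443) with 14920 frames into that block.
The block's first minute is 1800 frames and the rest 1798 each; 14920 frames reaches minute 8, so 141 × 18 + 8 × 2 = 2554 labels have been skipped so far.
Adding those back, label number 2550382 + 2554 = 2552936 at 30 labels/s is 85097 s + 26 f = 23 h 38 min 17 s frame 26, i.e. 23:38:17;26.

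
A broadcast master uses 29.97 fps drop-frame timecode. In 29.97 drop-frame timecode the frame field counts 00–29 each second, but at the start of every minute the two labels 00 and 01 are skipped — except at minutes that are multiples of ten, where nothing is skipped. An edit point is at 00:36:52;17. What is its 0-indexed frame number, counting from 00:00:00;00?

Complete 10-minute blocks: 3, each 17982 frames → 53946.
Remaining 6 whole minutes in the current block: 1800 + 5 × 1798 = 10790 frames.
Within the current minute: 52 × 30 + 17 − 2 = 1575 (labels ;00/;01 skipped at this minute). Total = 53946 + 10790 + 1575 = 66311.

66311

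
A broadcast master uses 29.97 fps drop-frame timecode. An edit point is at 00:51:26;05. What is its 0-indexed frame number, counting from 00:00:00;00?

Complete 10-minute blocks: 5, each 17982 frames → 89910.
Remaining 1 whole minute in the current block: 1800 + 0 × 1798 = 1800 frames.
Within the current minute: 26 × 30 + 5 − 2 = 783 (labels ;00/;01 skipped at this minute). Total = 89910 + 1800 + 783 = 92493.

92493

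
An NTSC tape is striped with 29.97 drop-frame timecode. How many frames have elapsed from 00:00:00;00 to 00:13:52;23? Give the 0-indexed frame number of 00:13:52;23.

Complete 10-minute blocks: 1, each 17982 frames → 17982.
Remaining 3 whole minutes in the current block: 1800 + 2 × 1798 = 5396 frames.
Within the current minute: 52 × 30 + 23 − 2 = 1581 (labels ;00/;01 skipped at this minute). Total = 17982 + 5396 + 1581 = 24959.

24959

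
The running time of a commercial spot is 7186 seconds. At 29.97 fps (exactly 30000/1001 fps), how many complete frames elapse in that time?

Frames = 7186 × 30000/1001 = 215580000/1001 ≈ 215364.6354.
Complete frames: 215364.

215364 frames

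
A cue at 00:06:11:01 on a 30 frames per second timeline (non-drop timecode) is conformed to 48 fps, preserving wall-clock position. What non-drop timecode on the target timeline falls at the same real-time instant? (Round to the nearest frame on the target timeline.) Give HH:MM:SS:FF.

Source frame index: (0×3600 + 6×60 + 11) × 30 + 1 = 11131.
Real time: 11131 / (30) = 11131/30 s.
Target frame: (11131/30) × (48) = 89048/5 ≈ 17809.600 → 17810.
At 48 labels/s: frame 17810 → 00:06:11:02.

00:06:11:02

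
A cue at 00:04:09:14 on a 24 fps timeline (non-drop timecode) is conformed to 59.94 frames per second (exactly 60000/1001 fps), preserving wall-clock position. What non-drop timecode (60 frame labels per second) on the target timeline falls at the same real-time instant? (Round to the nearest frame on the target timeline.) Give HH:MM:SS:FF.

00:04:09:20

Source frame index: (0×3600 + 4×60 + 9) × 24 + 14 = 5990.
Real time: 5990 / (24) = 2995/12 s.
Target frame: (2995/12) × (60000/1001) = 14975000/1001 ≈ 14960.040 → 14960.
At 60 labels/s: frame 14960 → 00:04:09:20.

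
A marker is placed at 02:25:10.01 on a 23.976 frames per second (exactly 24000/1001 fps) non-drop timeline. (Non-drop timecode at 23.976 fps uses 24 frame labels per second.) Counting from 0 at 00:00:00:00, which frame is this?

Total seconds to the label: (2 × 3600 + 25 × 60 + 10) = 8710.
Frame index = 8710 × 24 + 1 = 209041.

frame 209041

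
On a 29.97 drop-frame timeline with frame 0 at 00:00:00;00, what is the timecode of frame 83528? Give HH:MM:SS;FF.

00:46:27;02

Each 10-minute DF block holds 10 × 60 × 30 − 9 × 2 = 17982 frames. 83528 ÷ 17982 → 4 full blocks, remainder 11600.
Within the partial block the first minute is 1800 frames and each further minute 1798, so 6 further minute boundaries passed. Total skipped labels = 18 × 4 + 2 × 6 = 84.
Non-drop label index = 83528 + 84 = 83612; at 30 labels/s that is 00:46:27:02, i.e. DF 00:46:27;02.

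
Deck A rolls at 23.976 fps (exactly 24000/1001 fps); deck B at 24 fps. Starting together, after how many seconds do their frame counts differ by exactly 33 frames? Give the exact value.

The gap grows by |24 − 24000/1001| = 24/1001 frames per second.
Time for a 33-frame gap: 33 ÷ (24/1001) = 1376.375 s.

1376.375 seconds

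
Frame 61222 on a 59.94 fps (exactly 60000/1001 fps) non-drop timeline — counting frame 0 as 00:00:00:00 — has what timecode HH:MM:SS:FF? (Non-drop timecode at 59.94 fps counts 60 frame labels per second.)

61222 ÷ 60 = 1020 full seconds, remainder 22 frames.
1020 s = 0 h 17 min 0 s.
Timecode: 00:17:00:22.

00:17:00:22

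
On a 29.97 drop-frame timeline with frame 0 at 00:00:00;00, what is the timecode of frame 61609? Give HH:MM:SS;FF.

Ten DF minutes hold 17982 frames, so frame 61609 lies in block 3 (frames 53946–71927) with 7663 frames into that block.
The block's first minute is 1800 frames and the rest 1798 each; 7663 frames reaches minute 4, so 3 × 18 + 4 × 2 = 62 labels have been skipped so far.
Adding those back, label number 61609 + 62 = 61671 at 30 labels/s is 2055 s + 21 f = 0 h 34 min 15 s frame 21, i.e. 00:34:15;21.

00:34:15;21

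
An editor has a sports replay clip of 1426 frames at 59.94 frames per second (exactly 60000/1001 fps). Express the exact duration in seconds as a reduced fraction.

713713/30000 seconds

Running time = 1426 ÷ (60000/1001) = 1426 × 1001/60000 = 713713/30000 s.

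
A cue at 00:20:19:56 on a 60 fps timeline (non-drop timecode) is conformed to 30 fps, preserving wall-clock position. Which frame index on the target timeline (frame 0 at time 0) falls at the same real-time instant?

Source frame index: (0×3600 + 20×60 + 19) × 60 + 56 = 73196.
Real time: 73196 / (60) = 18299/15 s.
Target frame: (18299/15) × (30) = 36598.

frame 36598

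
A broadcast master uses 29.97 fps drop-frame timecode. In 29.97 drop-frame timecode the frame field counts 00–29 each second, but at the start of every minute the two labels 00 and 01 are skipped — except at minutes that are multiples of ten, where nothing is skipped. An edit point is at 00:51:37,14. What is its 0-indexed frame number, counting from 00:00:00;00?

92832

As if non-drop at 30 labels/s: (0 × 3600 + 51 × 60 + 37) × 30 + 14 = 92924.
Minute boundaries passed: 51; those not divisible by 10: 51 − 5 = 46; dropped labels = 2 × 46 = 92.
Actual frame index = 92924 − 92 = 92832.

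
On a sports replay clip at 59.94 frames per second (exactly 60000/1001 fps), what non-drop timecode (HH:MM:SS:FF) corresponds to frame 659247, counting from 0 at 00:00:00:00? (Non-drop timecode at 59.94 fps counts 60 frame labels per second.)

659247 ÷ 60 = 10987 full seconds, remainder 27 frames.
10987 s = 3 h 3 min 7 s.
Timecode: 03:03:07:27.

03:03:07:27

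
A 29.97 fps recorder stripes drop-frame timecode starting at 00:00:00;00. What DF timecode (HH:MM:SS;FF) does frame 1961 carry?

Ten DF minutes hold 17982 frames, so frame 1961 lies in block 0 (frames 0–17981) with 1961 frames into that block.
The block's first minute is 1800 frames and the rest 1798 each; 1961 frames reaches minute 1, so 0 × 18 + 1 × 2 = 2 labels have been skipped so far.
Adding those back, label number 1961 + 2 = 1963 at 30 labels/s is 65 s + 13 f = 0 h 1 min 5 s frame 13, i.e. 00:01:05;13.

00:01:05;13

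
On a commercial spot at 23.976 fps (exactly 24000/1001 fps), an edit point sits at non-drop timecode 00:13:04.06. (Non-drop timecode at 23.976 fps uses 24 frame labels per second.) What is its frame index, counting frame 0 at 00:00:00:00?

frame 18822

Total seconds to the label: (0 × 3600 + 13 × 60 + 4) = 784.
Frame index = 784 × 24 + 6 = 18822.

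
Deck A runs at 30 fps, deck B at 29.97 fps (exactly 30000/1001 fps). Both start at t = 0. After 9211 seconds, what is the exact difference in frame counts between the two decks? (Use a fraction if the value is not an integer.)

276330/1001 frames

A emits 30 × 9211 = 276330 frames; B emits 30000/1001 × 9211 = 276330000/1001.
Difference = 276330/1001 frames (≈ 276.0539); B is behind A.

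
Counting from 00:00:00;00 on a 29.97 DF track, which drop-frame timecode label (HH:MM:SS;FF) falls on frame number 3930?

00:02:11;04

Ten DF minutes hold 17982 frames, so frame 3930 lies in block 0 (frames 0–17981) with 3930 frames into that block.
The block's first minute is 1800 frames and the rest 1798 each; 3930 frames reaches minute 2, so 0 × 18 + 2 × 2 = 4 labels have been skipped so far.
Adding those back, label number 3930 + 4 = 3934 at 30 labels/s is 131 s + 4 f = 0 h 2 min 11 s frame 4, i.e. 00:02:11;04.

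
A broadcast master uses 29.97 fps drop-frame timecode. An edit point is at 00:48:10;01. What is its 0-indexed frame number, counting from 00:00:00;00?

Complete 10-minute blocks: 4, each 17982 frames → 71928.
Remaining 8 whole minutes in the current block: 1800 + 7 × 1798 = 14386 frames.
Within the current minute: 10 × 30 + 1 − 2 = 299 (labels ;00/;01 skipped at this minute). Total = 71928 + 14386 + 299 = 86613.

86613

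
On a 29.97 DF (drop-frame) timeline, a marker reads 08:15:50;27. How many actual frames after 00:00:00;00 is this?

Complete 10-minute blocks: 49, each 17982 frames → 881118.
Remaining 5 whole minutes in the current block: 1800 + 4 × 1798 = 8992 frames.
Within the current minute: 50 × 30 + 27 − 2 = 1525 (labels ;00/;01 skipped at this minute). Total = 881118 + 8992 + 1525 = 891635.

891635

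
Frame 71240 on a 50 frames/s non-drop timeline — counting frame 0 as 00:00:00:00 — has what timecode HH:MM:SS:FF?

00:23:44:40

71240 ÷ 50 = 1424 full seconds, remainder 40 frames.
1424 s = 0 h 23 min 44 s.
Timecode: 00:23:44:40.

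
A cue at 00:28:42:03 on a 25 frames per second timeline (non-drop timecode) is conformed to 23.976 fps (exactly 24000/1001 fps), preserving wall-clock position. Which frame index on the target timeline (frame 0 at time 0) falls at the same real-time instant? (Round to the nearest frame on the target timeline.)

frame 41290

Source frame index: (0×3600 + 28×60 + 42) × 25 + 3 = 43053.
Real time: 43053 / (25) = 43053/25 s.
Target frame: (43053/25) × (24000/1001) = 41330880/1001 ≈ 41289.590 → 41290.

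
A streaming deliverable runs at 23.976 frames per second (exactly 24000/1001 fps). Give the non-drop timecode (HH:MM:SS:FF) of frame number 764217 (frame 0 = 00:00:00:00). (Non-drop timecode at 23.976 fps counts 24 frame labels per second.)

08:50:42:09

764217 ÷ 24 = 31842 full seconds, remainder 9 frames.
31842 s = 8 h 50 min 42 s.
Timecode: 08:50:42:09.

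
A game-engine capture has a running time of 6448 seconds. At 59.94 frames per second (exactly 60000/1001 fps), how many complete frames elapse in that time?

Frames = 6448 × 60000/1001 = 29760000/77 ≈ 386493.5065.
Complete frames: 386493.

386493 frames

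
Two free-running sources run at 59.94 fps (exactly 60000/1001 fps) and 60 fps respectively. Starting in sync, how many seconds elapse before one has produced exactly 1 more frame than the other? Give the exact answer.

The gap grows by |60 − 60000/1001| = 60/1001 frames per second.
Time for a 1-frame gap: 1 ÷ (60/1001) = 1001/60 s.

1001/60 seconds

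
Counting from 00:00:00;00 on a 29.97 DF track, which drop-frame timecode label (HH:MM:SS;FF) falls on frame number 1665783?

Ten DF minutes hold 17982 frames, so frame 1665783 lies in block 92 (frames 1654344–1672325) with 11439 frames into that block.
The block's first minute is 1800 frames and the rest 1798 each; 11439 frames reaches minute 6, so 92 × 18 + 6 × 2 = 1668 labels have been skipped so far.
Adding those back, label number 1665783 + 1668 = 1667451 at 30 labels/s is 55581 s + 21 f = 15 h 26 min 21 s frame 21, i.e. 15:26:21;21.

15:26:21;21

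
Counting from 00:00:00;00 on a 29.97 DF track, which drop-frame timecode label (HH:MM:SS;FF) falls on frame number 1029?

Each 10-minute DF block holds 10 × 60 × 30 − 9 × 2 = 17982 frames. 1029 ÷ 17982 → 0 full blocks, remainder 1029.
Within the partial block the first minute is 1800 frames and each further minute 1798, so 0 further minute boundaries passed. Total skipped labels = 18 × 0 + 2 × 0 = 0.
Non-drop label index = 1029 + 0 = 1029; at 30 labels/s that is 00:00:34:09, i.e. DF 00:00:34;09.

00:00:34;09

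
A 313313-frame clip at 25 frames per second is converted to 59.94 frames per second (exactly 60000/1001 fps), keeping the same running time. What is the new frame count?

Target frames = source frames × (target rate / source rate) = 313313 × (60000/1001)/(25) = 313313 × 2400/1001 = 751200.

751200 frames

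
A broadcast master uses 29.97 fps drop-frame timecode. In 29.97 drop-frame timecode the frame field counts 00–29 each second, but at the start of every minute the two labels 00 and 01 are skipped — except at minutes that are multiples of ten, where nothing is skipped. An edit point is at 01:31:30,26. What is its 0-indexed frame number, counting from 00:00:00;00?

164562

As if non-drop at 30 labels/s: (1 × 3600 + 31 × 60 + 30) × 30 + 26 = 164726.
Minute boundaries passed: 91; those not divisible by 10: 91 − 9 = 82; dropped labels = 2 × 82 = 164.
Actual frame index = 164726 − 164 = 164562.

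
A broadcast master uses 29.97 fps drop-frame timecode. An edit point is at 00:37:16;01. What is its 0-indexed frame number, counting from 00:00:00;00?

As if non-drop at 30 labels/s: (0 × 3600 + 37 × 60 + 16) × 30 + 1 = 67081.
Minute boundaries passed: 37; those not divisible by 10: 37 − 3 = 34; dropped labels = 2 × 34 = 68.
Actual frame index = 67081 − 68 = 67013.

67013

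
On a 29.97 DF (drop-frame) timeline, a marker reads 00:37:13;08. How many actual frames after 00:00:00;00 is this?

66930

Complete 10-minute blocks: 3, each 17982 frames → 53946.
Remaining 7 whole minutes in the current block: 1800 + 6 × 1798 = 12588 frames.
Within the current minute: 13 × 30 + 8 − 2 = 396 (labels ;00/;01 skipped at this minute). Total = 53946 + 12588 + 396 = 66930.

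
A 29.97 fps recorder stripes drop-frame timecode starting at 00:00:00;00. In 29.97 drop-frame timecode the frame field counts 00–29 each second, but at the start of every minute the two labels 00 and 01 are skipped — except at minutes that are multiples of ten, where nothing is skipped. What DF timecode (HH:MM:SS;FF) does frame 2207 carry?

00:01:13;19

Each 10-minute DF block holds 10 × 60 × 30 − 9 × 2 = 17982 frames. 2207 ÷ 17982 → 0 full blocks, remainder 2207.
Within the partial block the first minute is 1800 frames and each further minute 1798, so 1 further minute boundary passed. Total skipped labels = 18 × 0 + 2 × 1 = 2.
Non-drop label index = 2207 + 2 = 2209; at 30 labels/s that is 00:01:13:19, i.e. DF 00:01:13;19.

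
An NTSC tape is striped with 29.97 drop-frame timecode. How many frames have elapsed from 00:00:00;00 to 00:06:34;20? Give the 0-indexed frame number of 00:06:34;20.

11828

As if non-drop at 30 labels/s: (0 × 3600 + 6 × 60 + 34) × 30 + 20 = 11840.
Minute boundaries passed: 6; those not divisible by 10: 6 − 0 = 6; dropped labels = 2 × 6 = 12.
Actual frame index = 11840 − 12 = 11828.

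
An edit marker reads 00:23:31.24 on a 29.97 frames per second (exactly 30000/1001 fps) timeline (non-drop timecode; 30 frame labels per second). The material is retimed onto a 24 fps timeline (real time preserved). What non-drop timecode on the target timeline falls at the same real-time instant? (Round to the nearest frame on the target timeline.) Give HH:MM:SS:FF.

00:23:33:05

Source frame index: (0×3600 + 23×60 + 31) × 30 + 24 = 42354.
Real time: 42354 / (30000/1001) = 7066059/5000 s.
Target frame: (7066059/5000) × (24) = 21198177/625 ≈ 33917.083 → 33917.
At 24 labels/s: frame 33917 → 00:23:33:05.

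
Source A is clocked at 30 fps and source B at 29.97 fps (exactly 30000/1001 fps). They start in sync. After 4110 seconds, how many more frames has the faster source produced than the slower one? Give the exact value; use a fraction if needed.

A emits 30 × 4110 = 123300 frames; B emits 30000/1001 × 4110 = 123300000/1001.
Difference = 123300/1001 frames (≈ 123.1768); B is behind A.

123300/1001 frames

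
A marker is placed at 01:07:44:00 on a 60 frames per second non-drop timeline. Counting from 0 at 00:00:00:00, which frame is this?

frame 243840

Total seconds to the label: (1 × 3600 + 7 × 60 + 44) = 4064.
Frame index = 4064 × 60 + 0 = 243840.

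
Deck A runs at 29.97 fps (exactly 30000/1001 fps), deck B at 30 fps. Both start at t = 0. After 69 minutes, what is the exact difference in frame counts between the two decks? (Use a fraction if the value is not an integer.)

124200/1001 frames

69 min = 4140 s.
A emits 30000/1001 × 4140 = 124200000/1001 frames; B emits 30 × 4140 = 124200.
Difference = 124200/1001 frames (≈ 124.0759); B is ahead of A.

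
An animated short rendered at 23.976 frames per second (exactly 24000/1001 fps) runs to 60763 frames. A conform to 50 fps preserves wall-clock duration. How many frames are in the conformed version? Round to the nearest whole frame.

126716 frames

Frames at target rate = 60763 × (50) / (24000/1001) = 60823763/480 ≈ 126716.173.
Nearest whole frame: 126716.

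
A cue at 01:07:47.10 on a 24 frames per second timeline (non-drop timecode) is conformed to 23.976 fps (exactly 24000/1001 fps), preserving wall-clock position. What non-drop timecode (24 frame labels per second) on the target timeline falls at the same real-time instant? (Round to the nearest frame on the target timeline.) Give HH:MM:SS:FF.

01:07:43:08

Source frame index: (1×3600 + 7×60 + 47) × 24 + 10 = 97618.
Real time: 97618 / (24) = 48809/12 s.
Target frame: (48809/12) × (24000/1001) = 97618000/1001 ≈ 97520.480 → 97520.
At 24 labels/s: frame 97520 → 01:07:43:08.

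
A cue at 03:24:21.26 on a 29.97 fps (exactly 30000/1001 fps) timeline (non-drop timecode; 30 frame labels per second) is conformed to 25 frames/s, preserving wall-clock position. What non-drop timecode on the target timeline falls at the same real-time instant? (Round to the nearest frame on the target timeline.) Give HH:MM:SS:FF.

Source frame index: (3×3600 + 24×60 + 21) × 30 + 26 = 367856.
Real time: 367856 / (30000/1001) = 23013991/1875 s.
Target frame: (23013991/1875) × (25) = 23013991/75 ≈ 306853.213 → 306853.
At 25 labels/s: frame 306853 → 03:24:34:03.

03:24:34:03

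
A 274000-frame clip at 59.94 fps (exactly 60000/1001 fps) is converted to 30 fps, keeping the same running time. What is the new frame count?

137137 frames

Target frames = source frames × (target rate / source rate) = 274000 × (30)/(60000/1001) = 274000 × 1001/2000 = 137137.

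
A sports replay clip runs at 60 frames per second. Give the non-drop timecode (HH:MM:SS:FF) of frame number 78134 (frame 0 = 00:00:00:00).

78134 ÷ 60 = 1302 full seconds, remainder 14 frames.
1302 s = 0 h 21 min 42 s.
Timecode: 00:21:42:14.

00:21:42:14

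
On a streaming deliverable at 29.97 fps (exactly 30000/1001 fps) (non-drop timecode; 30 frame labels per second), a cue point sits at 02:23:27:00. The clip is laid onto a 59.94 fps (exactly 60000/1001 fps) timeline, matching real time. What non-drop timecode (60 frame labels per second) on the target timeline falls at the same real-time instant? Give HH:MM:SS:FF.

Source frame index: (2×3600 + 23×60 + 27) × 30 + 0 = 258210.
Real time: 258210 / (30000/1001) = 8615607/1000 s.
Target frame: (8615607/1000) × (60000/1001) = 516420.
At 60 labels/s: frame 516420 → 02:23:27:00.

02:23:27:00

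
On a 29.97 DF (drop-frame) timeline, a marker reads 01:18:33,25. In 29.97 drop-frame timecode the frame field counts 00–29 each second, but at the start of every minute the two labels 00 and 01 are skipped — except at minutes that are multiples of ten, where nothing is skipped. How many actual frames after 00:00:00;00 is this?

Complete 10-minute blocks: 7, each 17982 frames → 125874.
Remaining 8 whole minutes in the current block: 1800 + 7 × 1798 = 14386 frames.
Within the current minute: 33 × 30 + 25 − 2 = 1013 (labels ;00/;01 skipped at this minute). Total = 125874 + 14386 + 1013 = 141273.

141273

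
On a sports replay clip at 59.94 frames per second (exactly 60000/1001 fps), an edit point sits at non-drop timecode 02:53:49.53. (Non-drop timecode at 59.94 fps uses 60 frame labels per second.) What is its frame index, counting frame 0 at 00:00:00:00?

625793

Total seconds to the label: (2 × 3600 + 53 × 60 + 49) = 10429.
Frame index = 10429 × 60 + 53 = 625793.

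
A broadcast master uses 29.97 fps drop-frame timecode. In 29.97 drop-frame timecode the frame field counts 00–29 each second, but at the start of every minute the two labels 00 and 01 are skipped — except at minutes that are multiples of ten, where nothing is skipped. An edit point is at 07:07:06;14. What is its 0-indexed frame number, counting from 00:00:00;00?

Complete 10-minute blocks: 42, each 17982 frames → 755244.
Remaining 7 whole minutes in the current block: 1800 + 6 × 1798 = 12588 frames.
Within the current minute: 6 × 30 + 14 − 2 = 192 (labels ;00/;01 skipped at this minute). Total = 755244 + 12588 + 192 = 768024.

768024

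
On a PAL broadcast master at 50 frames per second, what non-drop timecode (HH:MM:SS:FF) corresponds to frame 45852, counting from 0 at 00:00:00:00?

00:15:17:02

45852 ÷ 50 = 917 full seconds, remainder 2 frames.
917 s = 0 h 15 min 17 s.
Timecode: 00:15:17:02.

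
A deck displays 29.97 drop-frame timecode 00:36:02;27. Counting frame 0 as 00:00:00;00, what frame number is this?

64821

Complete 10-minute blocks: 3, each 17982 frames → 53946.
Remaining 6 whole minutes in the current block: 1800 + 5 × 1798 = 10790 frames.
Within the current minute: 2 × 30 + 27 − 2 = 85 (labels ;00/;01 skipped at this minute). Total = 53946 + 10790 + 85 = 64821.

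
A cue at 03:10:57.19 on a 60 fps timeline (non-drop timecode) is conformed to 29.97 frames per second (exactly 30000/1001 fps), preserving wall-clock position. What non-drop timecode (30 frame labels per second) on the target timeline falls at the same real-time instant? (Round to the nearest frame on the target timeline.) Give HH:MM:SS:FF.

Source frame index: (3×3600 + 10×60 + 57) × 60 + 19 = 687439.
Real time: 687439 / (60) = 687439/60 s.
Target frame: (687439/60) × (30000/1001) = 343719500/1001 ≈ 343376.124 → 343376.
At 30 labels/s: frame 343376 → 03:10:45:26.

03:10:45:26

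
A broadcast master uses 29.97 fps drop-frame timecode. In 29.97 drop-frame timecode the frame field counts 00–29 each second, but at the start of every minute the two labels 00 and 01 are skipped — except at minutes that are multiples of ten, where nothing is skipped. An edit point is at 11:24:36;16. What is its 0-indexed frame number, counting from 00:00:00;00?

As if non-drop at 30 labels/s: (11 × 3600 + 24 × 60 + 36) × 30 + 16 = 1232296.
Minute boundaries passed: 684; those not divisible by 10: 684 − 68 = 616; dropped labels = 2 × 616 = 1232.
Actual frame index = 1232296 − 1232 = 1231064.

1231064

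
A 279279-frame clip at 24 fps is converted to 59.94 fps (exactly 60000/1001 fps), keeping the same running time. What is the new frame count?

Target frames = source frames × (target rate / source rate) = 279279 × (60000/1001)/(24) = 279279 × 2500/1001 = 697500.

697500 frames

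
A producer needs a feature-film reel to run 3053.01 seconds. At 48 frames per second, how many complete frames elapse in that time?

146544 frames

Frames = 3053.01 × 48 = 3663612/25 ≈ 146544.4800.
Complete frames: 146544.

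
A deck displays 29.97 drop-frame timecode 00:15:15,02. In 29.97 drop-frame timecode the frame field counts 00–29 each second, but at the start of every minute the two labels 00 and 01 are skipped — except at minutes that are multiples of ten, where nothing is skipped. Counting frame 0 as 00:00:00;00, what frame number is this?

As if non-drop at 30 labels/s: (0 × 3600 + 15 × 60 + 15) × 30 + 2 = 27452.
Minute boundaries passed: 15; those not divisible by 10: 15 − 1 = 14; dropped labels = 2 × 14 = 28.
Actual frame index = 27452 − 28 = 27424.

27424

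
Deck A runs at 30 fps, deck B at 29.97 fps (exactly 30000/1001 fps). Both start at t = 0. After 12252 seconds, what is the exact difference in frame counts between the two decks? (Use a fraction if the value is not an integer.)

367560/1001 frames

A emits 30 × 12252 = 367560 frames; B emits 30000/1001 × 12252 = 367560000/1001.
Difference = 367560/1001 frames (≈ 367.1928); B is behind A.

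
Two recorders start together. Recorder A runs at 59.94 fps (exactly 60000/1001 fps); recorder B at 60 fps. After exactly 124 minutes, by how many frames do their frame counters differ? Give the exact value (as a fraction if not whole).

124 min = 7440 s.
A emits 60000/1001 × 7440 = 446400000/1001 frames; B emits 60 × 7440 = 446400.
Difference = 446400/1001 frames (≈ 445.9540); B is ahead of A.

446400/1001 frames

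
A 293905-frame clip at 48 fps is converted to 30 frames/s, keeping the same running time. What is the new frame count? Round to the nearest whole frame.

183691 frames

Frames at target rate = 293905 × (30) / (48) = 1469525/8 ≈ 183690.625.
Nearest whole frame: 183691.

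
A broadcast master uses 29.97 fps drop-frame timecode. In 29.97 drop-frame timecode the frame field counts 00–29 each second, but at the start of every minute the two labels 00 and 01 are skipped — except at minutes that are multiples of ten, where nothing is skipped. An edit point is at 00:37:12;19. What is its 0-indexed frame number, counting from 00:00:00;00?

As if non-drop at 30 labels/s: (0 × 3600 + 37 × 60 + 12) × 30 + 19 = 66979.
Minute boundaries passed: 37; those not divisible by 10: 37 − 3 = 34; dropped labels = 2 × 34 = 68.
Actual frame index = 66979 − 68 = 66911.

66911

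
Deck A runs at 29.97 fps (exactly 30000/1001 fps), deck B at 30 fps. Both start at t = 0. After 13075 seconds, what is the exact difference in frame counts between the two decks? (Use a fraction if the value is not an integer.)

A emits 30000/1001 × 13075 = 392250000/1001 frames; B emits 30 × 13075 = 392250.
Difference = 392250/1001 frames (≈ 391.8581); B is ahead of A.

392250/1001 frames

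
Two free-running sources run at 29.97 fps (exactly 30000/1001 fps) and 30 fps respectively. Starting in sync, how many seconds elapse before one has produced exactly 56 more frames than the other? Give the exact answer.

The gap grows by |30 − 30000/1001| = 30/1001 frames per second.
Time for a 56-frame gap: 56 ÷ (30/1001) = 28028/15 s.

28028/15 seconds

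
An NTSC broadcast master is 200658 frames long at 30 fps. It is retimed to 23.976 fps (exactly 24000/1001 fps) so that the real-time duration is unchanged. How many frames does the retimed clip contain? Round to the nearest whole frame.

160366 frames

Frames at target rate = 200658 × (24000/1001) / (30) = 160526400/1001 ≈ 160366.034.
Nearest whole frame: 160366.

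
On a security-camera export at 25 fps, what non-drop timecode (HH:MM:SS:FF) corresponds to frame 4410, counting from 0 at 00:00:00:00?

00:02:56:10

4410 ÷ 25 = 176 full seconds, remainder 10 frames.
176 s = 0 h 2 min 56 s.
Timecode: 00:02:56:10.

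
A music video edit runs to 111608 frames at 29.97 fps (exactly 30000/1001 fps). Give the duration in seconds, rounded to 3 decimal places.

3723.987 seconds

Running time = 111608 × 1001/30000 = 13964951/3750 s ≈ 3723.987 s.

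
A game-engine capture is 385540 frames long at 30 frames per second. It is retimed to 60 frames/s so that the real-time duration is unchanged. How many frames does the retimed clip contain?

771080 frames

Target frames = source frames × (target rate / source rate) = 385540 × (60)/(30) = 385540 × 2 = 771080.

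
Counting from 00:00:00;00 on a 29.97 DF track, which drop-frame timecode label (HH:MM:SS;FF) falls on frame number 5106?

00:02:50;10

Ten DF minutes hold 17982 frames, so frame 5106 lies in block 0 (frames 0–17981) with 5106 frames into that block.
The block's first minute is 1800 frames and the rest 1798 each; 5106 frames reaches minute 2, so 0 × 18 + 2 × 2 = 4 labels have been skipped so far.
Adding those back, label number 5106 + 4 = 5110 at 30 labels/s is 170 s + 10 f = 0 h 2 min 50 s frame 10, i.e. 00:02:50;10.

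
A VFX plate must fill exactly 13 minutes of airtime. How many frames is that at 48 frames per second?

13 min = 780 s.
Frames = 780 × 48 = 37440.

37440 frames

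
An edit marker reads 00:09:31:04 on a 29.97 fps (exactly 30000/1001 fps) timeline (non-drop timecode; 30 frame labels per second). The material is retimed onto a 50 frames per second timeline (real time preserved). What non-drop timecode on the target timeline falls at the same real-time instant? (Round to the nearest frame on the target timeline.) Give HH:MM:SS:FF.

Source frame index: (0×3600 + 9×60 + 31) × 30 + 4 = 17134.
Real time: 17134 / (30000/1001) = 8575567/15000 s.
Target frame: (8575567/15000) × (50) = 8575567/300 ≈ 28585.223 → 28585.
At 50 labels/s: frame 28585 → 00:09:31:35.

00:09:31:35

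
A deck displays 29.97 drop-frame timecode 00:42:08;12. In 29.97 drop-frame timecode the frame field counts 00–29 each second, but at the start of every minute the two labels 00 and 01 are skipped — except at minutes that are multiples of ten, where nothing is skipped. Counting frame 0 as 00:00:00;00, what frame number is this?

75776

Complete 10-minute blocks: 4, each 17982 frames → 71928.
Remaining 2 whole minutes in the current block: 1800 + 1 × 1798 = 3598 frames.
Within the current minute: 8 × 30 + 12 − 2 = 250 (labels ;00/;01 skipped at this minute). Total = 71928 + 3598 + 250 = 75776.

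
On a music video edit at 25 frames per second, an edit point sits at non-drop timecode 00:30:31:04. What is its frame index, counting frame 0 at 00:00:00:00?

45779

Total seconds to the label: (0 × 3600 + 30 × 60 + 31) = 1831.
Frame index = 1831 × 25 + 4 = 45779.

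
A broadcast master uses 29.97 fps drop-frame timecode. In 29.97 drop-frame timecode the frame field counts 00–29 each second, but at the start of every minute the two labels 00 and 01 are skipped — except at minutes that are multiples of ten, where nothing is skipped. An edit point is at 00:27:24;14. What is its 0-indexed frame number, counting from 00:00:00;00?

As if non-drop at 30 labels/s: (0 × 3600 + 27 × 60 + 24) × 30 + 14 = 49334.
Minute boundaries passed: 27; those not divisible by 10: 27 − 2 = 25; dropped labels = 2 × 25 = 50.
Actual frame index = 49334 − 50 = 49284.

49284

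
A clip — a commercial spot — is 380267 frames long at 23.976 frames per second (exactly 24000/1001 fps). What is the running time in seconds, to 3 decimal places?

15860.303 seconds

Running time = 380267 × 1001/24000 = 380647267/24000 s ≈ 15860.303 s.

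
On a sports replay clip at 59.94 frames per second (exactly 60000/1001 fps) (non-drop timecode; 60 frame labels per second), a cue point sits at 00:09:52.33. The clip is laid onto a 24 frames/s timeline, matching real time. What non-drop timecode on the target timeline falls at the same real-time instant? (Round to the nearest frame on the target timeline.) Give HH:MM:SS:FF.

Source frame index: (0×3600 + 9×60 + 52) × 60 + 33 = 35553.
Real time: 35553 / (60000/1001) = 11862851/20000 s.
Target frame: (11862851/20000) × (24) = 35588553/2500 ≈ 14235.421 → 14235.
At 24 labels/s: frame 14235 → 00:09:53:03.

00:09:53:03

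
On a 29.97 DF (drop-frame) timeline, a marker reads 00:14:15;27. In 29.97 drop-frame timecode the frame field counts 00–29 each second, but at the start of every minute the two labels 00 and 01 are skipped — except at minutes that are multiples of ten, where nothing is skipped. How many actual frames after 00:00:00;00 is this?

25651

As if non-drop at 30 labels/s: (0 × 3600 + 14 × 60 + 15) × 30 + 27 = 25677.
Minute boundaries passed: 14; those not divisible by 10: 14 − 1 = 13; dropped labels = 2 × 13 = 26.
Actual frame index = 25677 − 26 = 25651.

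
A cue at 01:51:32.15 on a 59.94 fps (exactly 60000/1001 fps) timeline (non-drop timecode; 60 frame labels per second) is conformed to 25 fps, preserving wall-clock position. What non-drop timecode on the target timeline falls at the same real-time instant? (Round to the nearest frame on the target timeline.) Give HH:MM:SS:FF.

01:51:38:24

Source frame index: (1×3600 + 51×60 + 32) × 60 + 15 = 401535.
Real time: 401535 / (60000/1001) = 26795769/4000 s.
Target frame: (26795769/4000) × (25) = 26795769/160 ≈ 167473.556 → 167474.
At 25 labels/s: frame 167474 → 01:51:38:24.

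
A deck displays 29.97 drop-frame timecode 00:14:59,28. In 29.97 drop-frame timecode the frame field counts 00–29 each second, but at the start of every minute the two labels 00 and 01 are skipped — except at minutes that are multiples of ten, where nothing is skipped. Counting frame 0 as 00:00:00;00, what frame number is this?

26972

Complete 10-minute blocks: 1, each 17982 frames → 17982.
Remaining 4 whole minutes in the current block: 1800 + 3 × 1798 = 7194 frames.
Within the current minute: 59 × 30 + 28 − 2 = 1796 (labels ;00/;01 skipped at this minute). Total = 17982 + 7194 + 1796 = 26972.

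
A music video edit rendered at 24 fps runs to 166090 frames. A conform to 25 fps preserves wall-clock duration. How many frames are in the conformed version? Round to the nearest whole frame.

Frames at target rate = 166090 × (25) / (24) = 2076125/12 ≈ 173010.417.
Nearest whole frame: 173010.

173010 frames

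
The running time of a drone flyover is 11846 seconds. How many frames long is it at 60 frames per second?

710760 frames

Frames = 11846 × 60 = 710760.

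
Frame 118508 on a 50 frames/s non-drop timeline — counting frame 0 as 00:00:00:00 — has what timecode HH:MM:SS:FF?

118508 ÷ 50 = 2370 full seconds, remainder 8 frames.
2370 s = 0 h 39 min 30 s.
Timecode: 00:39:30:08.

00:39:30:08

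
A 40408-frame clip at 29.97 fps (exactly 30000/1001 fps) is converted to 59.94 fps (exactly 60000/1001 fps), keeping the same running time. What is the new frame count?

Frames at target rate = 40408 × (60000/1001) / (30000/1001) = 80816.

80816 frames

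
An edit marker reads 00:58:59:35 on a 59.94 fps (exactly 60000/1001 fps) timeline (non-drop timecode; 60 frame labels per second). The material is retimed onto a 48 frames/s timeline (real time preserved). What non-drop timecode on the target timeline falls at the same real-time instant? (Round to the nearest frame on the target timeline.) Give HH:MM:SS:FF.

00:59:03:06

Source frame index: (0×3600 + 58×60 + 59) × 60 + 35 = 212375.
Real time: 212375 / (60000/1001) = 1700699/480 s.
Target frame: (1700699/480) × (48) = 1700699/10 ≈ 170069.900 → 170070.
At 48 labels/s: frame 170070 → 00:59:03:06.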